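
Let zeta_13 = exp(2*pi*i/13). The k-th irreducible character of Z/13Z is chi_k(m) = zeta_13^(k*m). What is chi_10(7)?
chi_10(7) = zeta_13^70 = exp(10*I*pi/13)

Derivation: chi_10(7) = zeta_13^(10*7) = zeta_13^70. Since zeta_13^13 = 1, this equals zeta_13^5 = exp(2*pi*i*5/13) = exp(10*I*pi/13).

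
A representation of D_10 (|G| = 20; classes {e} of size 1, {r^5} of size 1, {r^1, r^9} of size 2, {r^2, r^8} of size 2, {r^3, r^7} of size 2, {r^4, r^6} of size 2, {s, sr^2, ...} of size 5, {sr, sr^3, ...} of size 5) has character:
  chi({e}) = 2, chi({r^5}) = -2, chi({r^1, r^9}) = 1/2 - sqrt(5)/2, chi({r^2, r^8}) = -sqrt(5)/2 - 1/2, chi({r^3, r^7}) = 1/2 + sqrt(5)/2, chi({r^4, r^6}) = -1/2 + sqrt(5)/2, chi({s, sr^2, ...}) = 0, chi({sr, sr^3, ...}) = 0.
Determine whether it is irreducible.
Irreducible: <chi, chi> = 1.

Justification: <chi, chi> = (1/|G|) sum_C |C| * |chi(C)|^2 = (1/20)[1*|2|^2 + 1*|-2|^2 + 2*|1/2 - sqrt(5)/2|^2 + 2*|-sqrt(5)/2 - 1/2|^2 + 2*|1/2 + sqrt(5)/2|^2 + 2*|-1/2 + sqrt(5)/2|^2 + 5*|0|^2 + 5*|0|^2]
  = (1/20)[(4) + (4) + (3 - sqrt(5)) + (sqrt(5) + 3) + (sqrt(5) + 3) + (3 - sqrt(5)) + (0) + (0)] = 20/20 = 1.
A character is irreducible iff <chi, chi> = 1, so this representation is irreducible.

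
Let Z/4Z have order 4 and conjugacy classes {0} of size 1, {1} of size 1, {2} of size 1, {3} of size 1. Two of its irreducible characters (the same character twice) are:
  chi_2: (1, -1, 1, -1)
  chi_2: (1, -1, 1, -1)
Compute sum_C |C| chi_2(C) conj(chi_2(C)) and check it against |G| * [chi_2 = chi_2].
Sum = 4 = |G| = 4; so <chi_2, chi_2> = 1 (norm-1 confirms irreducibility).

Why: Compute term by term over conjugacy classes (|C| * chi_2(C) * conj(chi_2(C))):
  1*(1)*conj(1) + 1*(-1)*conj(-1) + 1*(1)*conj(1) + 1*(-1)*conj(-1)
  = (1) + (1) + (1) + (1)
  = 4.
(Exp terms are combined using exp(i*s)*conj(exp(i*t)) = exp(i*(s-t)), and sums of them are collapsed using the identity that for every m > 1 the m distinct m-th roots of unity sum to 0, e.g. 1 + exp(2*I*pi/3) + exp(-2*I*pi/3) = 0.)
Dividing by |G| = 4 gives 4/4 = 1, matching the row-orthogonality relation <chi_2, chi_2> = [chi_2 = chi_2].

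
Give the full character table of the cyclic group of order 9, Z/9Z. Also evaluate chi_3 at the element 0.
Character table of Z/9Z (irreps indexed chi_0,...,chi_8 with chi_k(m) = zeta_9^(k*m), zeta_9 = exp(2*pi*i/9)):
  irrep \ class  {0} (size 1)  {1} (size 1)    {2} (size 1)    {3} (size 1)    {4} (size 1)    {5} (size 1)    {6} (size 1)    {7} (size 1)    {8} (size 1)  
  chi_0          1             1               1               1               1               1               1               1               1             
  chi_1          1             exp(2*I*pi/9)   exp(4*I*pi/9)   exp(2*I*pi/3)   exp(8*I*pi/9)   exp(-8*I*pi/9)  exp(-2*I*pi/3)  exp(-4*I*pi/9)  exp(-2*I*pi/9)
  chi_2          1             exp(4*I*pi/9)   exp(8*I*pi/9)   exp(-2*I*pi/3)  exp(-2*I*pi/9)  exp(2*I*pi/9)   exp(2*I*pi/3)   exp(-8*I*pi/9)  exp(-4*I*pi/9)
  chi_3          1             exp(2*I*pi/3)   exp(-2*I*pi/3)  1               exp(2*I*pi/3)   exp(-2*I*pi/3)  1               exp(2*I*pi/3)   exp(-2*I*pi/3)
  chi_4          1             exp(8*I*pi/9)   exp(-2*I*pi/9)  exp(2*I*pi/3)   exp(-4*I*pi/9)  exp(4*I*pi/9)   exp(-2*I*pi/3)  exp(2*I*pi/9)   exp(-8*I*pi/9)
  chi_5          1             exp(-8*I*pi/9)  exp(2*I*pi/9)   exp(-2*I*pi/3)  exp(4*I*pi/9)   exp(-4*I*pi/9)  exp(2*I*pi/3)   exp(-2*I*pi/9)  exp(8*I*pi/9) 
  chi_6          1             exp(-2*I*pi/3)  exp(2*I*pi/3)   1               exp(-2*I*pi/3)  exp(2*I*pi/3)   1               exp(-2*I*pi/3)  exp(2*I*pi/3) 
  chi_7          1             exp(-4*I*pi/9)  exp(-8*I*pi/9)  exp(2*I*pi/3)   exp(2*I*pi/9)   exp(-2*I*pi/9)  exp(-2*I*pi/3)  exp(8*I*pi/9)   exp(4*I*pi/9) 
  chi_8          1             exp(-2*I*pi/9)  exp(-4*I*pi/9)  exp(-2*I*pi/3)  exp(-8*I*pi/9)  exp(8*I*pi/9)   exp(2*I*pi/3)   exp(4*I*pi/9)   exp(2*I*pi/9) 

Spot check: chi_3(0) = zeta_9^(3*0) = zeta_9^0 = 1.

Z/9Z is abelian, so all 9 irreducible complex representations are 1-dimensional. They are given by chi_k(m) = zeta_9^(k*m) for k = 0,...,8. Row orthogonality: sum_m chi_k(m) conj(chi_l(m)) = 9 * [k = l].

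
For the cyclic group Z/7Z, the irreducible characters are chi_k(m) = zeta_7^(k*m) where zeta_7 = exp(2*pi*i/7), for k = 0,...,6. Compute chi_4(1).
chi_4(1) = zeta_7^4 = exp(-6*I*pi/7)

Why: chi_4(1) = zeta_7^(4*1) = zeta_7^4. Since zeta_7^7 = 1, this equals zeta_7^4 = exp(2*pi*i*4/7) = exp(-6*I*pi/7).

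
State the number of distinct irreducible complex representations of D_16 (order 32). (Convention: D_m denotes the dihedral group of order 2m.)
11

Details: The number of irreducible complex representations of a finite group equals its number of conjugacy classes. D_16 has 11 conjugacy classes (n/2 + 3 for n even), so D_16 (order 32) has exactly 11 irreducible complex representations.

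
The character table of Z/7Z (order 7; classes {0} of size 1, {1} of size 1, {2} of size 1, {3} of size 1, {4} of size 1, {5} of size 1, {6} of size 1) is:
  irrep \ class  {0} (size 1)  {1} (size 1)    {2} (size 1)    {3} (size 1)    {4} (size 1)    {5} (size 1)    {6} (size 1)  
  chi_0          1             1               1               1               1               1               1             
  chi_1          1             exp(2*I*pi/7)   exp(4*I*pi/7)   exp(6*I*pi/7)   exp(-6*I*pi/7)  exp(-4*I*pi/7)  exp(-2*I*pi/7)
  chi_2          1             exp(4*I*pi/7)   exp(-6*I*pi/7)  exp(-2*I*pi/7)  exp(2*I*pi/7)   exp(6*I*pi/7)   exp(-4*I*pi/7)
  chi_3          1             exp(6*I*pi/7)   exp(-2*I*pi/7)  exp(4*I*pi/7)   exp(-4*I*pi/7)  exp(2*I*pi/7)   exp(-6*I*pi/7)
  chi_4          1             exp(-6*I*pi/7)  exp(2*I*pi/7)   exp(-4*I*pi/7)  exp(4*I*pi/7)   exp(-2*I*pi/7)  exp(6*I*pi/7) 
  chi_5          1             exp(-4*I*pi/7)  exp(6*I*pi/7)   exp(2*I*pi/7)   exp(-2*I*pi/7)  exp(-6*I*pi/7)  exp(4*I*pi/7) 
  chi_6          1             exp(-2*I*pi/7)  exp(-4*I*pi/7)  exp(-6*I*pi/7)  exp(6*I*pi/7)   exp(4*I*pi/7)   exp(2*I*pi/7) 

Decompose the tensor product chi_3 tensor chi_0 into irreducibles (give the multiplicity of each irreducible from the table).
chi_3 tensor chi_0 = chi_3 (all other irreducibles have multiplicity 0).

The character of a tensor product is the pointwise product (chi_3 * chi_0)(C) = chi_3(C) * chi_0(C):
  {0}: (1)*(1), {1}: (exp(6*I*pi/7))*(1), {2}: (exp(-2*I*pi/7))*(1), {3}: (exp(4*I*pi/7))*(1), {4}: (exp(-4*I*pi/7))*(1), {5}: (exp(2*I*pi/7))*(1), {6}: (exp(-6*I*pi/7))*(1)
so (chi_3 * chi_0) takes values
  {0} -> 1, {1} -> exp(6*I*pi/7), {2} -> exp(-2*I*pi/7), {3} -> exp(4*I*pi/7), {4} -> exp(-4*I*pi/7), {5} -> exp(2*I*pi/7), {6} -> exp(-6*I*pi/7).
Now take the inner product of this character with each irreducible chi from the table, <chi_3*chi_0, chi> = (1/7) sum_C |C| (chi_3*chi_0)(C) conj(chi(C)):
  <chi_3*chi_0, chi_0> = (1/7)[1*(1)*conj(1) + 1*(exp(6*I*pi/7))*conj(1) + 1*(exp(-2*I*pi/7))*conj(1) + 1*(exp(4*I*pi/7))*conj(1) + 1*(exp(-4*I*pi/7))*conj(1) + 1*(exp(2*I*pi/7))*conj(1) + 1*(exp(-6*I*pi/7))*conj(1)]
      = (1/7)[(1) + (exp(6*I*pi/7)) + (exp(-2*I*pi/7)) + (exp(4*I*pi/7)) + (exp(-4*I*pi/7)) + (exp(2*I*pi/7)) + (exp(-6*I*pi/7))] = 0/7 = 0
  <chi_3*chi_0, chi_1> = (1/7)[1*(1)*conj(1) + 1*(exp(6*I*pi/7))*conj(exp(2*I*pi/7)) + 1*(exp(-2*I*pi/7))*conj(exp(4*I*pi/7)) + 1*(exp(4*I*pi/7))*conj(exp(6*I*pi/7)) + 1*(exp(-4*I*pi/7))*conj(exp(-6*I*pi/7)) + 1*(exp(2*I*pi/7))*conj(exp(-4*I*pi/7)) + 1*(exp(-6*I*pi/7))*conj(exp(-2*I*pi/7))]
      = (1/7)[(1) + (exp(4*I*pi/7)) + (exp(-6*I*pi/7)) + (exp(-2*I*pi/7)) + (exp(2*I*pi/7)) + (exp(6*I*pi/7)) + (exp(-4*I*pi/7))] = 0/7 = 0
  <chi_3*chi_0, chi_2> = (1/7)[1*(1)*conj(1) + 1*(exp(6*I*pi/7))*conj(exp(4*I*pi/7)) + 1*(exp(-2*I*pi/7))*conj(exp(-6*I*pi/7)) + 1*(exp(4*I*pi/7))*conj(exp(-2*I*pi/7)) + 1*(exp(-4*I*pi/7))*conj(exp(2*I*pi/7)) + 1*(exp(2*I*pi/7))*conj(exp(6*I*pi/7)) + 1*(exp(-6*I*pi/7))*conj(exp(-4*I*pi/7))]
      = (1/7)[(1) + (exp(2*I*pi/7)) + (exp(4*I*pi/7)) + (exp(6*I*pi/7)) + (exp(-6*I*pi/7)) + (exp(-4*I*pi/7)) + (exp(-2*I*pi/7))] = 0/7 = 0
  <chi_3*chi_0, chi_3> = (1/7)[1*(1)*conj(1) + 1*(exp(6*I*pi/7))*conj(exp(6*I*pi/7)) + 1*(exp(-2*I*pi/7))*conj(exp(-2*I*pi/7)) + 1*(exp(4*I*pi/7))*conj(exp(4*I*pi/7)) + 1*(exp(-4*I*pi/7))*conj(exp(-4*I*pi/7)) + 1*(exp(2*I*pi/7))*conj(exp(2*I*pi/7)) + 1*(exp(-6*I*pi/7))*conj(exp(-6*I*pi/7))]
      = (1/7)[(1) + (1) + (1) + (1) + (1) + (1) + (1)] = 7/7 = 1
  <chi_3*chi_0, chi_4> = (1/7)[1*(1)*conj(1) + 1*(exp(6*I*pi/7))*conj(exp(-6*I*pi/7)) + 1*(exp(-2*I*pi/7))*conj(exp(2*I*pi/7)) + 1*(exp(4*I*pi/7))*conj(exp(-4*I*pi/7)) + 1*(exp(-4*I*pi/7))*conj(exp(4*I*pi/7)) + 1*(exp(2*I*pi/7))*conj(exp(-2*I*pi/7)) + 1*(exp(-6*I*pi/7))*conj(exp(6*I*pi/7))]
      = (1/7)[(1) + (exp(-2*I*pi/7)) + (exp(-4*I*pi/7)) + (exp(-6*I*pi/7)) + (exp(6*I*pi/7)) + (exp(4*I*pi/7)) + (exp(2*I*pi/7))] = 0/7 = 0
  <chi_3*chi_0, chi_5> = (1/7)[1*(1)*conj(1) + 1*(exp(6*I*pi/7))*conj(exp(-4*I*pi/7)) + 1*(exp(-2*I*pi/7))*conj(exp(6*I*pi/7)) + 1*(exp(4*I*pi/7))*conj(exp(2*I*pi/7)) + 1*(exp(-4*I*pi/7))*conj(exp(-2*I*pi/7)) + 1*(exp(2*I*pi/7))*conj(exp(-6*I*pi/7)) + 1*(exp(-6*I*pi/7))*conj(exp(4*I*pi/7))]
      = (1/7)[(1) + (exp(-4*I*pi/7)) + (exp(6*I*pi/7)) + (exp(2*I*pi/7)) + (exp(-2*I*pi/7)) + (exp(-6*I*pi/7)) + (exp(4*I*pi/7))] = 0/7 = 0
  <chi_3*chi_0, chi_6> = (1/7)[1*(1)*conj(1) + 1*(exp(6*I*pi/7))*conj(exp(-2*I*pi/7)) + 1*(exp(-2*I*pi/7))*conj(exp(-4*I*pi/7)) + 1*(exp(4*I*pi/7))*conj(exp(-6*I*pi/7)) + 1*(exp(-4*I*pi/7))*conj(exp(6*I*pi/7)) + 1*(exp(2*I*pi/7))*conj(exp(4*I*pi/7)) + 1*(exp(-6*I*pi/7))*conj(exp(2*I*pi/7))]
      = (1/7)[(1) + (exp(-6*I*pi/7)) + (exp(2*I*pi/7)) + (exp(-4*I*pi/7)) + (exp(4*I*pi/7)) + (exp(-2*I*pi/7)) + (exp(6*I*pi/7))] = 0/7 = 0
(Exp terms are combined using exp(i*s)*conj(exp(i*t)) = exp(i*(s-t)), and sums of them are collapsed using the identity that for every m > 1 the m distinct m-th roots of unity sum to 0, e.g. 1 + exp(2*I*pi/3) + exp(-2*I*pi/3) = 0.)
Hence the multiplicities are chi_3: 1. Dimension check: dim(chi_3)*dim(chi_0) = 1*1 = 1 and sum (mult * dim) = 1*1 = 1.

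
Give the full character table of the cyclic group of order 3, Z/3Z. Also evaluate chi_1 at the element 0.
Character table of Z/3Z (irreps indexed chi_0,...,chi_2 with chi_k(m) = zeta_3^(k*m), zeta_3 = exp(2*pi*i/3)):
  irrep \ class  {0} (size 1)  {1} (size 1)    {2} (size 1)  
  chi_0          1             1               1             
  chi_1          1             exp(2*I*pi/3)   exp(-2*I*pi/3)
  chi_2          1             exp(-2*I*pi/3)  exp(2*I*pi/3) 

Spot check: chi_1(0) = zeta_3^(1*0) = zeta_3^0 = 1.

Explanation: Z/3Z is abelian, so all 3 irreducible complex representations are 1-dimensional. They are given by chi_k(m) = zeta_3^(k*m) for k = 0,...,2. Row orthogonality: sum_m chi_k(m) conj(chi_l(m)) = 3 * [k = l].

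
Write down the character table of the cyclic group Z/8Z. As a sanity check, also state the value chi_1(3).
Character table of Z/8Z (irreps indexed chi_0,...,chi_7 with chi_k(m) = zeta_8^(k*m), zeta_8 = exp(2*pi*i/8)):
  irrep \ class  {0} (size 1)  {1} (size 1)    {2} (size 1)  {3} (size 1)    {4} (size 1)  {5} (size 1)    {6} (size 1)  {7} (size 1)  
  chi_0          1             1               1             1               1             1               1             1             
  chi_1          1             exp(I*pi/4)     I             exp(3*I*pi/4)   -1            exp(-3*I*pi/4)  -I            exp(-I*pi/4)  
  chi_2          1             I               -1            -I              1             I               -1            -I            
  chi_3          1             exp(3*I*pi/4)   -I            exp(I*pi/4)     -1            exp(-I*pi/4)    I             exp(-3*I*pi/4)
  chi_4          1             -1              1             -1              1             -1              1             -1            
  chi_5          1             exp(-3*I*pi/4)  I             exp(-I*pi/4)    -1            exp(I*pi/4)     -I            exp(3*I*pi/4) 
  chi_6          1             -I              -1            I               1             -I              -1            I             
  chi_7          1             exp(-I*pi/4)    -I            exp(-3*I*pi/4)  -1            exp(3*I*pi/4)   I             exp(I*pi/4)   

Spot check: chi_1(3) = zeta_8^(1*3) = zeta_8^3 = exp(3*I*pi/4).

Why: Z/8Z is abelian, so all 8 irreducible complex representations are 1-dimensional. They are given by chi_k(m) = zeta_8^(k*m) for k = 0,...,7. Row orthogonality: sum_m chi_k(m) conj(chi_l(m)) = 8 * [k = l].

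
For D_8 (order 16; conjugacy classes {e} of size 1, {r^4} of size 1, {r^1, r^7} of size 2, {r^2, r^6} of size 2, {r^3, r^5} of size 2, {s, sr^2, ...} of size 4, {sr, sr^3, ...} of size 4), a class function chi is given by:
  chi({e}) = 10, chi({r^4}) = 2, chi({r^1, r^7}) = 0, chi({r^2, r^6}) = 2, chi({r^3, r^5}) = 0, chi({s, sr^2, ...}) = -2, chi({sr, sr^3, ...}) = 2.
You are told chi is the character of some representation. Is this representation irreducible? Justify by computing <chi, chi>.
Not irreducible (reducible): <chi, chi> = 9 > 1.

<chi, chi> = (1/|G|) sum_C |C| * |chi(C)|^2 = (1/16)[1*|10|^2 + 1*|2|^2 + 2*|0|^2 + 2*|2|^2 + 2*|0|^2 + 4*|-2|^2 + 4*|2|^2]
  = (1/16)[(100) + (4) + (0) + (8) + (0) + (16) + (16)] = 144/16 = 9.
A character is irreducible iff <chi, chi> = 1, so this representation is reducible.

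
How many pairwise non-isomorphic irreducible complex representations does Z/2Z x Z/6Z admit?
12

The number of irreducible complex representations of a finite group equals its number of conjugacy classes. Z/2Z x Z/6Z is abelian of order 12, so every element is its own conjugacy class: 12 classes, so Z/2Z x Z/6Z (order 12) has exactly 12 irreducible complex representations.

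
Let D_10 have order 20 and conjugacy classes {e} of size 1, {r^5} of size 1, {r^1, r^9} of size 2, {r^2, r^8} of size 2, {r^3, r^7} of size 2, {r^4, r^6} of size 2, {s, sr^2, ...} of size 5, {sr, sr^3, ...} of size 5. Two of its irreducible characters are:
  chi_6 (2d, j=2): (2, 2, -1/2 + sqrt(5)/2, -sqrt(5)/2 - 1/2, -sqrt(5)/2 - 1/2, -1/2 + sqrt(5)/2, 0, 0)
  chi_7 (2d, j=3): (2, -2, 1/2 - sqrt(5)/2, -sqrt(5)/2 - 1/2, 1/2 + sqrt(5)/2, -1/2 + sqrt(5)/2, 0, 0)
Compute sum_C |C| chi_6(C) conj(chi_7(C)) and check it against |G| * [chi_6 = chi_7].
Sum = 0; so <chi_6, chi_7> = 0 (distinct irreducibles are orthogonal).

Why: Compute term by term over conjugacy classes (|C| * chi_6(C) * conj(chi_7(C))):
  1*(2)*conj(2) + 1*(2)*conj(-2) + 2*(-1/2 + sqrt(5)/2)*conj(1/2 - sqrt(5)/2) + 2*(-sqrt(5)/2 - 1/2)*conj(-sqrt(5)/2 - 1/2) + 2*(-sqrt(5)/2 - 1/2)*conj(1/2 + sqrt(5)/2) + 2*(-1/2 + sqrt(5)/2)*conj(-1/2 + sqrt(5)/2) + 5*(0)*conj(0) + 5*(0)*conj(0)
  = (4) + (-4) + (-3 + sqrt(5)) + (sqrt(5) + 3) + (-3 - sqrt(5)) + (3 - sqrt(5)) + (0) + (0)
  = 0.
Dividing by |G| = 20 gives 0/20 = 0, matching the row-orthogonality relation <chi_6, chi_7> = [chi_6 = chi_7].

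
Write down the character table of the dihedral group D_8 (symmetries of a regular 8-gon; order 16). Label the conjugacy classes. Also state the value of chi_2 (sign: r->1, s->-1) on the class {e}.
Conjugacy classes: {e} of size 1, {r^4} of size 1, {r^1, r^7} of size 2, {r^2, r^6} of size 2, {r^3, r^5} of size 2, {s, sr^2, ...} of size 4, {sr, sr^3, ...} of size 4.
Character table:
  irrep \ class              {e} (size 1)  {r^4} (size 1)  {r^1, r^7} (size 2)  {r^2, r^6} (size 2)  {r^3, r^5} (size 2)  {s, sr^2, ...} (size 4)  {sr, sr^3, ...} (size 4)
  chi_1 (triv)               1             1               1                    1                    1                    1                        1                       
  chi_2 (sign: r->1, s->-1)  1             1               1                    1                    1                    -1                       -1                      
  chi_3 (r->-1, s->1)        1             1               -1                   1                    -1                   1                        -1                      
  chi_4 (r->-1, s->-1)       1             1               -1                   1                    -1                   -1                       1                       
  chi_5 (2d, j=1)            2             -2              sqrt(2)              0                    -sqrt(2)             0                        0                       
  chi_6 (2d, j=2)            2             2               0                    -2                   0                    0                        0                       
  chi_7 (2d, j=3)            2             -2              -sqrt(2)             0                    sqrt(2)              0                        0                       

Spot check: chi_2 (sign: r->1, s->-1) on {e} = 1.

Justification: D_8 has order 2*8 = 16 with 7 conjugacy classes, hence 7 irreducibles. Sum of squared dims 1 + 1 + 1 + 1 + 4 + 4 + 4 = 16 = |G|. Linear characters come from the abelianisation; the 2-dimensional irreps have character r^k -> 2*cos(2*pi*j*k/8), reflections -> 0.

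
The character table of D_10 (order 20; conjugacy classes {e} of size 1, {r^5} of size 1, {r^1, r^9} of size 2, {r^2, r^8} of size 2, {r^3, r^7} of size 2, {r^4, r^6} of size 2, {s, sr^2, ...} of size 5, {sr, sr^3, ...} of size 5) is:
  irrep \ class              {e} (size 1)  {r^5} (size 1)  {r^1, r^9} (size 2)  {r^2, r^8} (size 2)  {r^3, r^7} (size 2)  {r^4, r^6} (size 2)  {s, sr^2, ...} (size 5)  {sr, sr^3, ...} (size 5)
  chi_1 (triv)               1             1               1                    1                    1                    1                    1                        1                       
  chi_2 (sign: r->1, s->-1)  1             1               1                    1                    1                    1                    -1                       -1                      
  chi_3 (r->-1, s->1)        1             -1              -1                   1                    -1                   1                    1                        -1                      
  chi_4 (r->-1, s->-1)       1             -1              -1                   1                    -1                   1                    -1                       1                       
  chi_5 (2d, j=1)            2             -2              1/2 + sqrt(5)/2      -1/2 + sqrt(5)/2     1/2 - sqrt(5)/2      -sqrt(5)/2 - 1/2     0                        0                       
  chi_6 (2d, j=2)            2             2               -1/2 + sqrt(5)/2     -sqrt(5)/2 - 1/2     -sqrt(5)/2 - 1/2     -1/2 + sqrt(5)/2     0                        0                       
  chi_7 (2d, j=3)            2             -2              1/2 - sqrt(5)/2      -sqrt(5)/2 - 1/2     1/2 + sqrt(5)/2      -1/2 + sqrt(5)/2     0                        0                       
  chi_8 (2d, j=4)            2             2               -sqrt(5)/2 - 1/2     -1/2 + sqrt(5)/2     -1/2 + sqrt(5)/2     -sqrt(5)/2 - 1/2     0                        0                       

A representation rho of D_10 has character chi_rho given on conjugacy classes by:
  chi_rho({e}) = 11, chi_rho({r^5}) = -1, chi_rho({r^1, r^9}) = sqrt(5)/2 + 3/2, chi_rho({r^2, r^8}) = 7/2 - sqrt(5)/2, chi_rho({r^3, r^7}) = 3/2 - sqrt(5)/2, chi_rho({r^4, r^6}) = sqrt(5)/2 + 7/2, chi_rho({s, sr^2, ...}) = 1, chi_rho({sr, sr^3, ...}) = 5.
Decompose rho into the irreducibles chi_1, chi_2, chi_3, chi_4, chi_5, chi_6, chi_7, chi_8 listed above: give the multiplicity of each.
Multiplicities: chi_1: 3, chi_2: 0, chi_3: 0, chi_4: 2, chi_5: 1, chi_6: 1, chi_7: 1, chi_8: 0.

Proof sketch: Use <chi_rho, chi> = (1/|G|) sum_C |C| * chi_rho(C) * conj(chi(C)) with |G| = 20 for each irreducible chi in the table:
  <chi_rho, chi_1> = (1/20)[1*(11)*conj(1) + 1*(-1)*conj(1) + 2*(sqrt(5)/2 + 3/2)*conj(1) + 2*(7/2 - sqrt(5)/2)*conj(1) + 2*(3/2 - sqrt(5)/2)*conj(1) + 2*(sqrt(5)/2 + 7/2)*conj(1) + 5*(1)*conj(1) + 5*(5)*conj(1)]
      = (1/20)[(11) + (-1) + (sqrt(5) + 3) + (7 - sqrt(5)) + (3 - sqrt(5)) + (sqrt(5) + 7) + (5) + (25)] = 60/20 = 3
  <chi_rho, chi_2> = (1/20)[1*(11)*conj(1) + 1*(-1)*conj(1) + 2*(sqrt(5)/2 + 3/2)*conj(1) + 2*(7/2 - sqrt(5)/2)*conj(1) + 2*(3/2 - sqrt(5)/2)*conj(1) + 2*(sqrt(5)/2 + 7/2)*conj(1) + 5*(1)*conj(-1) + 5*(5)*conj(-1)]
      = (1/20)[(11) + (-1) + (sqrt(5) + 3) + (7 - sqrt(5)) + (3 - sqrt(5)) + (sqrt(5) + 7) + (-5) + (-25)] = 0/20 = 0
  <chi_rho, chi_3> = (1/20)[1*(11)*conj(1) + 1*(-1)*conj(-1) + 2*(sqrt(5)/2 + 3/2)*conj(-1) + 2*(7/2 - sqrt(5)/2)*conj(1) + 2*(3/2 - sqrt(5)/2)*conj(-1) + 2*(sqrt(5)/2 + 7/2)*conj(1) + 5*(1)*conj(1) + 5*(5)*conj(-1)]
      = (1/20)[(11) + (1) + (-3 - sqrt(5)) + (7 - sqrt(5)) + (-3 + sqrt(5)) + (sqrt(5) + 7) + (5) + (-25)] = 0/20 = 0
  <chi_rho, chi_4> = (1/20)[1*(11)*conj(1) + 1*(-1)*conj(-1) + 2*(sqrt(5)/2 + 3/2)*conj(-1) + 2*(7/2 - sqrt(5)/2)*conj(1) + 2*(3/2 - sqrt(5)/2)*conj(-1) + 2*(sqrt(5)/2 + 7/2)*conj(1) + 5*(1)*conj(-1) + 5*(5)*conj(1)]
      = (1/20)[(11) + (1) + (-3 - sqrt(5)) + (7 - sqrt(5)) + (-3 + sqrt(5)) + (sqrt(5) + 7) + (-5) + (25)] = 40/20 = 2
  <chi_rho, chi_5> = (1/20)[1*(11)*conj(2) + 1*(-1)*conj(-2) + 2*(sqrt(5)/2 + 3/2)*conj(1/2 + sqrt(5)/2) + 2*(7/2 - sqrt(5)/2)*conj(-1/2 + sqrt(5)/2) + 2*(3/2 - sqrt(5)/2)*conj(1/2 - sqrt(5)/2) + 2*(sqrt(5)/2 + 7/2)*conj(-sqrt(5)/2 - 1/2) + 5*(1)*conj(0) + 5*(5)*conj(0)]
      = (1/20)[(22) + (2) + (4 + 2*sqrt(5)) + (-6 + 4*sqrt(5)) + (4 - 2*sqrt(5)) + (-4*sqrt(5) - 6) + (0) + (0)] = 20/20 = 1
  <chi_rho, chi_6> = (1/20)[1*(11)*conj(2) + 1*(-1)*conj(2) + 2*(sqrt(5)/2 + 3/2)*conj(-1/2 + sqrt(5)/2) + 2*(7/2 - sqrt(5)/2)*conj(-sqrt(5)/2 - 1/2) + 2*(3/2 - sqrt(5)/2)*conj(-sqrt(5)/2 - 1/2) + 2*(sqrt(5)/2 + 7/2)*conj(-1/2 + sqrt(5)/2) + 5*(1)*conj(0) + 5*(5)*conj(0)]
      = (1/20)[(22) + (-2) + (1 + sqrt(5)) + (-3*sqrt(5) - 1) + (1 - sqrt(5)) + (-1 + 3*sqrt(5)) + (0) + (0)] = 20/20 = 1
  <chi_rho, chi_7> = (1/20)[1*(11)*conj(2) + 1*(-1)*conj(-2) + 2*(sqrt(5)/2 + 3/2)*conj(1/2 - sqrt(5)/2) + 2*(7/2 - sqrt(5)/2)*conj(-sqrt(5)/2 - 1/2) + 2*(3/2 - sqrt(5)/2)*conj(1/2 + sqrt(5)/2) + 2*(sqrt(5)/2 + 7/2)*conj(-1/2 + sqrt(5)/2) + 5*(1)*conj(0) + 5*(5)*conj(0)]
      = (1/20)[(22) + (2) + (-sqrt(5) - 1) + (-3*sqrt(5) - 1) + (-1 + sqrt(5)) + (-1 + 3*sqrt(5)) + (0) + (0)] = 20/20 = 1
  <chi_rho, chi_8> = (1/20)[1*(11)*conj(2) + 1*(-1)*conj(2) + 2*(sqrt(5)/2 + 3/2)*conj(-sqrt(5)/2 - 1/2) + 2*(7/2 - sqrt(5)/2)*conj(-1/2 + sqrt(5)/2) + 2*(3/2 - sqrt(5)/2)*conj(-1/2 + sqrt(5)/2) + 2*(sqrt(5)/2 + 7/2)*conj(-sqrt(5)/2 - 1/2) + 5*(1)*conj(0) + 5*(5)*conj(0)]
      = (1/20)[(22) + (-2) + (-2*sqrt(5) - 4) + (-6 + 4*sqrt(5)) + (-4 + 2*sqrt(5)) + (-4*sqrt(5) - 6) + (0) + (0)] = 0/20 = 0
Dimension check: dim(rho) = sum (mult * dim) = 3*1 + 0*1 + 0*1 + 2*1 + 1*2 + 1*2 + 1*2 + 0*2 = 11 = chi_rho(e) = 11.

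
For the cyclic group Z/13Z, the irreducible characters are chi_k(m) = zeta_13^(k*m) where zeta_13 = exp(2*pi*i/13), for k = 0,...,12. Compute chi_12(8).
chi_12(8) = zeta_13^96 = exp(10*I*pi/13)

Argument: chi_12(8) = zeta_13^(12*8) = zeta_13^96. Since zeta_13^13 = 1, this equals zeta_13^5 = exp(2*pi*i*5/13) = exp(10*I*pi/13).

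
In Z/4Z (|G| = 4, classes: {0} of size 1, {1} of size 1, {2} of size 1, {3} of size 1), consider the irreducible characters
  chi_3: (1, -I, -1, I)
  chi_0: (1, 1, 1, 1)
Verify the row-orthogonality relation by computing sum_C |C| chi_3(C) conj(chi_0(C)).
Sum = 0; so <chi_3, chi_0> = 0 (distinct irreducibles are orthogonal).

Argument: Compute term by term over conjugacy classes (|C| * chi_3(C) * conj(chi_0(C))):
  1*(1)*conj(1) + 1*(-I)*conj(1) + 1*(-1)*conj(1) + 1*(I)*conj(1)
  = (1) + (-I) + (-1) + (I)
  = 0.
(Exp terms are combined using exp(i*s)*conj(exp(i*t)) = exp(i*(s-t)), and sums of them are collapsed using the identity that for every m > 1 the m distinct m-th roots of unity sum to 0, e.g. 1 + exp(2*I*pi/3) + exp(-2*I*pi/3) = 0.)
Dividing by |G| = 4 gives 0/4 = 0, matching the row-orthogonality relation <chi_3, chi_0> = [chi_3 = chi_0].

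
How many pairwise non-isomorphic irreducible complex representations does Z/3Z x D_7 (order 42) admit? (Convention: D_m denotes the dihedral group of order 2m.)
15

Working: The number of irreducible complex representations of a finite group equals its number of conjugacy classes. For a direct product, #classes(G x H) = #classes(G) * #classes(H). Z/3Z has 3 classes (abelian), D_7 has 5 classes, so 3 * 5 = 15, so Z/3Z x D_7 (order 42) has exactly 15 irreducible complex representations.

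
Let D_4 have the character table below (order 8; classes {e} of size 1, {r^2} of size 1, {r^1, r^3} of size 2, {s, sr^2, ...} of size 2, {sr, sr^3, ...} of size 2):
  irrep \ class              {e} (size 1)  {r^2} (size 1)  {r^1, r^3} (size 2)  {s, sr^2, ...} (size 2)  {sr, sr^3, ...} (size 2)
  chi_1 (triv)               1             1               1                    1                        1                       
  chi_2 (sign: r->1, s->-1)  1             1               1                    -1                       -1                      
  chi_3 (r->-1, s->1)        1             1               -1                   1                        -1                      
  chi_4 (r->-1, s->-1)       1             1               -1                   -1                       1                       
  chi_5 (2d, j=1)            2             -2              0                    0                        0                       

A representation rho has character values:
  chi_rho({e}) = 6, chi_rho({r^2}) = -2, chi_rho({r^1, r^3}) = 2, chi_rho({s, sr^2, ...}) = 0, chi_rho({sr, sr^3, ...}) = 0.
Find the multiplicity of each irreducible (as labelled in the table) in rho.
Multiplicities: chi_1: 1, chi_2: 1, chi_3: 0, chi_4: 0, chi_5: 2.

Reasoning: Use <chi_rho, chi> = (1/|G|) sum_C |C| * chi_rho(C) * conj(chi(C)) with |G| = 8 for each irreducible chi in the table:
  <chi_rho, chi_1> = (1/8)[1*(6)*conj(1) + 1*(-2)*conj(1) + 2*(2)*conj(1) + 2*(0)*conj(1) + 2*(0)*conj(1)]
      = (1/8)[(6) + (-2) + (4) + (0) + (0)] = 8/8 = 1
  <chi_rho, chi_2> = (1/8)[1*(6)*conj(1) + 1*(-2)*conj(1) + 2*(2)*conj(1) + 2*(0)*conj(-1) + 2*(0)*conj(-1)]
      = (1/8)[(6) + (-2) + (4) + (0) + (0)] = 8/8 = 1
  <chi_rho, chi_3> = (1/8)[1*(6)*conj(1) + 1*(-2)*conj(1) + 2*(2)*conj(-1) + 2*(0)*conj(1) + 2*(0)*conj(-1)]
      = (1/8)[(6) + (-2) + (-4) + (0) + (0)] = 0/8 = 0
  <chi_rho, chi_4> = (1/8)[1*(6)*conj(1) + 1*(-2)*conj(1) + 2*(2)*conj(-1) + 2*(0)*conj(-1) + 2*(0)*conj(1)]
      = (1/8)[(6) + (-2) + (-4) + (0) + (0)] = 0/8 = 0
  <chi_rho, chi_5> = (1/8)[1*(6)*conj(2) + 1*(-2)*conj(-2) + 2*(2)*conj(0) + 2*(0)*conj(0) + 2*(0)*conj(0)]
      = (1/8)[(12) + (4) + (0) + (0) + (0)] = 16/8 = 2
Dimension check: dim(rho) = sum (mult * dim) = 1*1 + 1*1 + 0*1 + 0*1 + 2*2 = 6 = chi_rho(e) = 6.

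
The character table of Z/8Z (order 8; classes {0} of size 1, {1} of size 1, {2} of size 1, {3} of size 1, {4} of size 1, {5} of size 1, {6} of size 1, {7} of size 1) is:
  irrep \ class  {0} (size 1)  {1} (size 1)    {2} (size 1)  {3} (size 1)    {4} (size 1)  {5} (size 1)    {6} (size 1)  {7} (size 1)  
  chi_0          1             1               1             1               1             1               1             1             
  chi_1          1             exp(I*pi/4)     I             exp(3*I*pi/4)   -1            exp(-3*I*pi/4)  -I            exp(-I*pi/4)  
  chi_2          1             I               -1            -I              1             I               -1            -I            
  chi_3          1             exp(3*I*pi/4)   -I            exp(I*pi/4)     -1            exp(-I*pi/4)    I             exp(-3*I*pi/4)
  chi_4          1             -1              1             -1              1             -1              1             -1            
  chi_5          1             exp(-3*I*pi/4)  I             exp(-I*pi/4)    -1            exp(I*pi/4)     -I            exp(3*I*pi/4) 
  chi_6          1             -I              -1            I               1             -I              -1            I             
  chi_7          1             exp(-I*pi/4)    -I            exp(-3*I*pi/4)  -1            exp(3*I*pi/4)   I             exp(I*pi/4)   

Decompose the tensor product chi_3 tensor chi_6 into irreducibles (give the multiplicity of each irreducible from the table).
chi_3 tensor chi_6 = chi_1 (all other irreducibles have multiplicity 0).

Solution. The character of a tensor product is the pointwise product (chi_3 * chi_6)(C) = chi_3(C) * chi_6(C):
  {0}: (1)*(1), {1}: (exp(3*I*pi/4))*(-I), {2}: (-I)*(-1), {3}: (exp(I*pi/4))*(I), {4}: (-1)*(1), {5}: (exp(-I*pi/4))*(-I), {6}: (I)*(-1), {7}: (exp(-3*I*pi/4))*(I)
so (chi_3 * chi_6) takes values
  {0} -> 1, {1} -> -exp(-3*I*pi/4), {2} -> I, {3} -> exp(3*I*pi/4), {4} -> -1, {5} -> -exp(I*pi/4), {6} -> -I, {7} -> exp(-I*pi/4).
Now take the inner product of this character with each irreducible chi from the table, <chi_3*chi_6, chi> = (1/8) sum_C |C| (chi_3*chi_6)(C) conj(chi(C)):
  <chi_3*chi_6, chi_0> = (1/8)[1*(1)*conj(1) + 1*(-exp(-3*I*pi/4))*conj(1) + 1*(I)*conj(1) + 1*(exp(3*I*pi/4))*conj(1) + 1*(-1)*conj(1) + 1*(-exp(I*pi/4))*conj(1) + 1*(-I)*conj(1) + 1*(exp(-I*pi/4))*conj(1)]
      = (1/8)[(1) + (-exp(-3*I*pi/4)) + (I) + (exp(3*I*pi/4)) + (-1) + (-exp(I*pi/4)) + (-I) + (exp(-I*pi/4))] = 0/8 = 0
  <chi_3*chi_6, chi_1> = (1/8)[1*(1)*conj(1) + 1*(-exp(-3*I*pi/4))*conj(exp(I*pi/4)) + 1*(I)*conj(I) + 1*(exp(3*I*pi/4))*conj(exp(3*I*pi/4)) + 1*(-1)*conj(-1) + 1*(-exp(I*pi/4))*conj(exp(-3*I*pi/4)) + 1*(-I)*conj(-I) + 1*(exp(-I*pi/4))*conj(exp(-I*pi/4))]
      = (1/8)[(1) + (1) + (1) + (1) + (1) + (1) + (1) + (1)] = 8/8 = 1
  <chi_3*chi_6, chi_2> = (1/8)[1*(1)*conj(1) + 1*(-exp(-3*I*pi/4))*conj(I) + 1*(I)*conj(-1) + 1*(exp(3*I*pi/4))*conj(-I) + 1*(-1)*conj(1) + 1*(-exp(I*pi/4))*conj(I) + 1*(-I)*conj(-1) + 1*(exp(-I*pi/4))*conj(-I)]
      = (1/8)[(1) + (exp(-I*pi/4)) + (-I) + (exp(-3*I*pi/4)) + (-1) + (exp(3*I*pi/4)) + (I) + (exp(I*pi/4))] = 0/8 = 0
  <chi_3*chi_6, chi_3> = (1/8)[1*(1)*conj(1) + 1*(-exp(-3*I*pi/4))*conj(exp(3*I*pi/4)) + 1*(I)*conj(-I) + 1*(exp(3*I*pi/4))*conj(exp(I*pi/4)) + 1*(-1)*conj(-1) + 1*(-exp(I*pi/4))*conj(exp(-I*pi/4)) + 1*(-I)*conj(I) + 1*(exp(-I*pi/4))*conj(exp(-3*I*pi/4))]
      = (1/8)[(1) + (-I) + (-1) + (I) + (1) + (-I) + (-1) + (I)] = 0/8 = 0
  <chi_3*chi_6, chi_4> = (1/8)[1*(1)*conj(1) + 1*(-exp(-3*I*pi/4))*conj(-1) + 1*(I)*conj(1) + 1*(exp(3*I*pi/4))*conj(-1) + 1*(-1)*conj(1) + 1*(-exp(I*pi/4))*conj(-1) + 1*(-I)*conj(1) + 1*(exp(-I*pi/4))*conj(-1)]
      = (1/8)[(1) + (exp(-3*I*pi/4)) + (I) + (-exp(3*I*pi/4)) + (-1) + (exp(I*pi/4)) + (-I) + (-exp(-I*pi/4))] = 0/8 = 0
  <chi_3*chi_6, chi_5> = (1/8)[1*(1)*conj(1) + 1*(-exp(-3*I*pi/4))*conj(exp(-3*I*pi/4)) + 1*(I)*conj(I) + 1*(exp(3*I*pi/4))*conj(exp(-I*pi/4)) + 1*(-1)*conj(-1) + 1*(-exp(I*pi/4))*conj(exp(I*pi/4)) + 1*(-I)*conj(-I) + 1*(exp(-I*pi/4))*conj(exp(3*I*pi/4))]
      = (1/8)[(1) + (-1) + (1) + (-1) + (1) + (-1) + (1) + (-1)] = 0/8 = 0
  <chi_3*chi_6, chi_6> = (1/8)[1*(1)*conj(1) + 1*(-exp(-3*I*pi/4))*conj(-I) + 1*(I)*conj(-1) + 1*(exp(3*I*pi/4))*conj(I) + 1*(-1)*conj(1) + 1*(-exp(I*pi/4))*conj(-I) + 1*(-I)*conj(-1) + 1*(exp(-I*pi/4))*conj(I)]
      = (1/8)[(1) + (-exp(-I*pi/4)) + (-I) + (-exp(-3*I*pi/4)) + (-1) + (-exp(3*I*pi/4)) + (I) + (-exp(I*pi/4))] = 0/8 = 0
  <chi_3*chi_6, chi_7> = (1/8)[1*(1)*conj(1) + 1*(-exp(-3*I*pi/4))*conj(exp(-I*pi/4)) + 1*(I)*conj(-I) + 1*(exp(3*I*pi/4))*conj(exp(-3*I*pi/4)) + 1*(-1)*conj(-1) + 1*(-exp(I*pi/4))*conj(exp(3*I*pi/4)) + 1*(-I)*conj(I) + 1*(exp(-I*pi/4))*conj(exp(I*pi/4))]
      = (1/8)[(1) + (I) + (-1) + (-I) + (1) + (I) + (-1) + (-I)] = 0/8 = 0
(Exp terms are combined using exp(i*s)*conj(exp(i*t)) = exp(i*(s-t)), and sums of them are collapsed using the identity that for every m > 1 the m distinct m-th roots of unity sum to 0, e.g. 1 + exp(2*I*pi/3) + exp(-2*I*pi/3) = 0.)
Hence the multiplicities are chi_1: 1. Dimension check: dim(chi_3)*dim(chi_6) = 1*1 = 1 and sum (mult * dim) = 1*1 = 1.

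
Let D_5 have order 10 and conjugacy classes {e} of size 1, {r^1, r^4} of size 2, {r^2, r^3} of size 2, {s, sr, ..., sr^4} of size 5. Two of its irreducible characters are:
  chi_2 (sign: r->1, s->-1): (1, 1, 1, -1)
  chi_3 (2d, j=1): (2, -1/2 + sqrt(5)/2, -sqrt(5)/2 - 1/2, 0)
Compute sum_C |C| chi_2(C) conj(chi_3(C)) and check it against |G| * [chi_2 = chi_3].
Sum = 0; so <chi_2, chi_3> = 0 (distinct irreducibles are orthogonal).

Justification: Compute term by term over conjugacy classes (|C| * chi_2(C) * conj(chi_3(C))):
  1*(1)*conj(2) + 2*(1)*conj(-1/2 + sqrt(5)/2) + 2*(1)*conj(-sqrt(5)/2 - 1/2) + 5*(-1)*conj(0)
  = (2) + (-1 + sqrt(5)) + (-sqrt(5) - 1) + (0)
  = 0.
Dividing by |G| = 10 gives 0/10 = 0, matching the row-orthogonality relation <chi_2, chi_3> = [chi_2 = chi_3].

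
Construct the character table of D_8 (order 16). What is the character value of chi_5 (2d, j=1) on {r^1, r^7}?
Conjugacy classes: {e} of size 1, {r^4} of size 1, {r^1, r^7} of size 2, {r^2, r^6} of size 2, {r^3, r^5} of size 2, {s, sr^2, ...} of size 4, {sr, sr^3, ...} of size 4.
Character table:
  irrep \ class              {e} (size 1)  {r^4} (size 1)  {r^1, r^7} (size 2)  {r^2, r^6} (size 2)  {r^3, r^5} (size 2)  {s, sr^2, ...} (size 4)  {sr, sr^3, ...} (size 4)
  chi_1 (triv)               1             1               1                    1                    1                    1                        1                       
  chi_2 (sign: r->1, s->-1)  1             1               1                    1                    1                    -1                       -1                      
  chi_3 (r->-1, s->1)        1             1               -1                   1                    -1                   1                        -1                      
  chi_4 (r->-1, s->-1)       1             1               -1                   1                    -1                   -1                       1                       
  chi_5 (2d, j=1)            2             -2              sqrt(2)              0                    -sqrt(2)             0                        0                       
  chi_6 (2d, j=2)            2             2               0                    -2                   0                    0                        0                       
  chi_7 (2d, j=3)            2             -2              -sqrt(2)             0                    sqrt(2)              0                        0                       

Spot check: chi_5 (2d, j=1) on {r^1, r^7} = sqrt(2).

Working: D_8 has order 2*8 = 16 with 7 conjugacy classes, hence 7 irreducibles. Sum of squared dims 1 + 1 + 1 + 1 + 4 + 4 + 4 = 16 = |G|. Linear characters come from the abelianisation; the 2-dimensional irreps have character r^k -> 2*cos(2*pi*j*k/8), reflections -> 0.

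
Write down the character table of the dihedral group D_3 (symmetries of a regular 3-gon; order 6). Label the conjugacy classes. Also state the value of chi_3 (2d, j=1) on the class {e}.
Conjugacy classes: {e} of size 1, {r^1, r^2} of size 2, {s, sr, ..., sr^2} of size 3.
Character table:
  irrep \ class              {e} (size 1)  {r^1, r^2} (size 2)  {s, sr, ..., sr^2} (size 3)
  chi_1 (triv)               1             1                    1                          
  chi_2 (sign: r->1, s->-1)  1             1                    -1                         
  chi_3 (2d, j=1)            2             -1                   0                          

Spot check: chi_3 (2d, j=1) on {e} = 2.

Proof sketch: D_3 has order 2*3 = 6 with 3 conjugacy classes, hence 3 irreducibles. Sum of squared dims 1 + 1 + 4 = 6 = |G|. Linear characters come from the abelianisation; the 2-dimensional irreps have character r^k -> 2*cos(2*pi*j*k/3), reflections -> 0.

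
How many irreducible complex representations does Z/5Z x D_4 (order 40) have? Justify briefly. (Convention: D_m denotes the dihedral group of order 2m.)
25

Working: The number of irreducible complex representations of a finite group equals its number of conjugacy classes. For a direct product, #classes(G x H) = #classes(G) * #classes(H). Z/5Z has 5 classes (abelian), D_4 has 5 classes, so 5 * 5 = 25, so Z/5Z x D_4 (order 40) has exactly 25 irreducible complex representations.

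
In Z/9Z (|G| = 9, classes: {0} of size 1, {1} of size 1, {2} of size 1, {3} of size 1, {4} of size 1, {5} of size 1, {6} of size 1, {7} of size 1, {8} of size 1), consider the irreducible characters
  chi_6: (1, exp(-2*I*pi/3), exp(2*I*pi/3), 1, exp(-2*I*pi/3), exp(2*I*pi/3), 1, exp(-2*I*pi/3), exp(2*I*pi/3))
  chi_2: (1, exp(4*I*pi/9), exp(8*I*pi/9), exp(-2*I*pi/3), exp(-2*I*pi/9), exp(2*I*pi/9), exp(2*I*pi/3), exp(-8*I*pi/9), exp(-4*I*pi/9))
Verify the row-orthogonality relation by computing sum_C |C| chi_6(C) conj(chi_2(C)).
Sum = 0; so <chi_6, chi_2> = 0 (distinct irreducibles are orthogonal).

Justification: Compute term by term over conjugacy classes (|C| * chi_6(C) * conj(chi_2(C))):
  1*(1)*conj(1) + 1*(exp(-2*I*pi/3))*conj(exp(4*I*pi/9)) + 1*(exp(2*I*pi/3))*conj(exp(8*I*pi/9)) + 1*(1)*conj(exp(-2*I*pi/3)) + 1*(exp(-2*I*pi/3))*conj(exp(-2*I*pi/9)) + 1*(exp(2*I*pi/3))*conj(exp(2*I*pi/9)) + 1*(1)*conj(exp(2*I*pi/3)) + 1*(exp(-2*I*pi/3))*conj(exp(-8*I*pi/9)) + 1*(exp(2*I*pi/3))*conj(exp(-4*I*pi/9))
  = (1) + (exp(8*I*pi/9)) + (exp(-2*I*pi/9)) + (exp(2*I*pi/3)) + (exp(-4*I*pi/9)) + (exp(4*I*pi/9)) + (exp(-2*I*pi/3)) + (exp(2*I*pi/9)) + (exp(-8*I*pi/9))
  = 0.
(Exp terms are combined using exp(i*s)*conj(exp(i*t)) = exp(i*(s-t)), and sums of them are collapsed using the identity that for every m > 1 the m distinct m-th roots of unity sum to 0, e.g. 1 + exp(2*I*pi/3) + exp(-2*I*pi/3) = 0.)
Dividing by |G| = 9 gives 0/9 = 0, matching the row-orthogonality relation <chi_6, chi_2> = [chi_6 = chi_2].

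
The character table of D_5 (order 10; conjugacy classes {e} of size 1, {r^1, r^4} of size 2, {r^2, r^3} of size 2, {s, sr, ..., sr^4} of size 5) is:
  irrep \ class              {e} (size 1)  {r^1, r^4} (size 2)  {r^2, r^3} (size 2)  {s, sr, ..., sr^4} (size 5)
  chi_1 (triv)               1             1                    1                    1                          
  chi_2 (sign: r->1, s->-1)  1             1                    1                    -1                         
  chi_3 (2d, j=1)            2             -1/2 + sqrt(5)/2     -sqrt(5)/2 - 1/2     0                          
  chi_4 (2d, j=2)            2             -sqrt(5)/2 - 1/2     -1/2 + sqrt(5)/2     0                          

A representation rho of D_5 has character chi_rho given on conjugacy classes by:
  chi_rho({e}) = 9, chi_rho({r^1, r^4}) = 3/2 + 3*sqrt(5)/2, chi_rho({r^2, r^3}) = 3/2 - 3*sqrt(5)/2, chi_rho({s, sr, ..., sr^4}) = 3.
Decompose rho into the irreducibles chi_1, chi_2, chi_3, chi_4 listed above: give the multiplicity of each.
Multiplicities: chi_1: 3, chi_2: 0, chi_3: 3, chi_4: 0.

Reasoning: Use <chi_rho, chi> = (1/|G|) sum_C |C| * chi_rho(C) * conj(chi(C)) with |G| = 10 for each irreducible chi in the table:
  <chi_rho, chi_1> = (1/10)[1*(9)*conj(1) + 2*(3/2 + 3*sqrt(5)/2)*conj(1) + 2*(3/2 - 3*sqrt(5)/2)*conj(1) + 5*(3)*conj(1)]
      = (1/10)[(9) + (3 + 3*sqrt(5)) + (3 - 3*sqrt(5)) + (15)] = 30/10 = 3
  <chi_rho, chi_2> = (1/10)[1*(9)*conj(1) + 2*(3/2 + 3*sqrt(5)/2)*conj(1) + 2*(3/2 - 3*sqrt(5)/2)*conj(1) + 5*(3)*conj(-1)]
      = (1/10)[(9) + (3 + 3*sqrt(5)) + (3 - 3*sqrt(5)) + (-15)] = 0/10 = 0
  <chi_rho, chi_3> = (1/10)[1*(9)*conj(2) + 2*(3/2 + 3*sqrt(5)/2)*conj(-1/2 + sqrt(5)/2) + 2*(3/2 - 3*sqrt(5)/2)*conj(-sqrt(5)/2 - 1/2) + 5*(3)*conj(0)]
      = (1/10)[(18) + (6) + (6) + (0)] = 30/10 = 3
  <chi_rho, chi_4> = (1/10)[1*(9)*conj(2) + 2*(3/2 + 3*sqrt(5)/2)*conj(-sqrt(5)/2 - 1/2) + 2*(3/2 - 3*sqrt(5)/2)*conj(-1/2 + sqrt(5)/2) + 5*(3)*conj(0)]
      = (1/10)[(18) + (-9 - 3*sqrt(5)) + (-9 + 3*sqrt(5)) + (0)] = 0/10 = 0
Dimension check: dim(rho) = sum (mult * dim) = 3*1 + 0*1 + 3*2 + 0*2 = 9 = chi_rho(e) = 9.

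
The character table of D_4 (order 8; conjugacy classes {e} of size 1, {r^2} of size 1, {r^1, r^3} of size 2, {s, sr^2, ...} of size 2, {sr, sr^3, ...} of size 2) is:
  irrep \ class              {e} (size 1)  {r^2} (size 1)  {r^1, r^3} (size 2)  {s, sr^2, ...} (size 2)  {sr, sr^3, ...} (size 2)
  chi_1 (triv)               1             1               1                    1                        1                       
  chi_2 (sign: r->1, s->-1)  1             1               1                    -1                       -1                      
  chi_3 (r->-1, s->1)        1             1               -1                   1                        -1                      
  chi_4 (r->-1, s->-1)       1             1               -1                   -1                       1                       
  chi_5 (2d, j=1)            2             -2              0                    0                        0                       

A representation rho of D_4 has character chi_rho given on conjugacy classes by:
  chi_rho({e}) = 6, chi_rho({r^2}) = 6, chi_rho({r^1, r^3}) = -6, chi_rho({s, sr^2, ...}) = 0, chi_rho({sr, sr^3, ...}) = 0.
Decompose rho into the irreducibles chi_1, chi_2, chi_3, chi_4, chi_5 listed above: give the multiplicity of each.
Multiplicities: chi_1: 0, chi_2: 0, chi_3: 3, chi_4: 3, chi_5: 0.

Details: Use <chi_rho, chi> = (1/|G|) sum_C |C| * chi_rho(C) * conj(chi(C)) with |G| = 8 for each irreducible chi in the table:
  <chi_rho, chi_1> = (1/8)[1*(6)*conj(1) + 1*(6)*conj(1) + 2*(-6)*conj(1) + 2*(0)*conj(1) + 2*(0)*conj(1)]
      = (1/8)[(6) + (6) + (-12) + (0) + (0)] = 0/8 = 0
  <chi_rho, chi_2> = (1/8)[1*(6)*conj(1) + 1*(6)*conj(1) + 2*(-6)*conj(1) + 2*(0)*conj(-1) + 2*(0)*conj(-1)]
      = (1/8)[(6) + (6) + (-12) + (0) + (0)] = 0/8 = 0
  <chi_rho, chi_3> = (1/8)[1*(6)*conj(1) + 1*(6)*conj(1) + 2*(-6)*conj(-1) + 2*(0)*conj(1) + 2*(0)*conj(-1)]
      = (1/8)[(6) + (6) + (12) + (0) + (0)] = 24/8 = 3
  <chi_rho, chi_4> = (1/8)[1*(6)*conj(1) + 1*(6)*conj(1) + 2*(-6)*conj(-1) + 2*(0)*conj(-1) + 2*(0)*conj(1)]
      = (1/8)[(6) + (6) + (12) + (0) + (0)] = 24/8 = 3
  <chi_rho, chi_5> = (1/8)[1*(6)*conj(2) + 1*(6)*conj(-2) + 2*(-6)*conj(0) + 2*(0)*conj(0) + 2*(0)*conj(0)]
      = (1/8)[(12) + (-12) + (0) + (0) + (0)] = 0/8 = 0
Dimension check: dim(rho) = sum (mult * dim) = 0*1 + 0*1 + 3*1 + 3*1 + 0*2 = 6 = chi_rho(e) = 6.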